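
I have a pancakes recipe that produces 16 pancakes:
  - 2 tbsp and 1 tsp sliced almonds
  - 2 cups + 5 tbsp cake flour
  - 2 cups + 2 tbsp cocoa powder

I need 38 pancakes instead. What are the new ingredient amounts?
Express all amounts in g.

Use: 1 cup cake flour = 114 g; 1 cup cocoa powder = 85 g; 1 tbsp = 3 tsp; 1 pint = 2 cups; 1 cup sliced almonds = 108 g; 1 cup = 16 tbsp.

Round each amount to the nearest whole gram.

Scaling factor: 38/16 = 19/8 = 2.375.
sliced almonds: (2 tbsp + 1 tsp = 7/3 tbsp) × 19/8 ÷ 16 tbsp/cup × 108 g/cup ≈ 37 g
cake flour: (2 cup + 5 tbsp = 2.3125 cup) × 19/8 × 114 g/cup ≈ 626 g
cocoa powder: (2 cup + 2 tbsp = 2.125 cup) × 19/8 × 85 g/cup ≈ 429 g

sliced almonds: 37 g; cake flour: 626 g; cocoa powder: 429 g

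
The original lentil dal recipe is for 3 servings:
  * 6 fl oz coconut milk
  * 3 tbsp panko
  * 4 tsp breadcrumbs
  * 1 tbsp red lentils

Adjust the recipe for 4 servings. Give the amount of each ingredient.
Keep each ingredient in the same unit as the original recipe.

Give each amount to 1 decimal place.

coconut milk: 8.0 fl oz; panko: 4.0 tbsp; breadcrumbs: 5.3 tsp; red lentils: 1.3 tbsp

Scaling factor: 4/3.
coconut milk: 6 fl oz × 4/3 = 8.0 fl oz
panko: 3 tbsp × 4/3 = 4.0 tbsp
breadcrumbs: 4 tsp × 4/3 ≈ 5.3 tsp
red lentils: 1 tbsp × 4/3 ≈ 1.3 tbsp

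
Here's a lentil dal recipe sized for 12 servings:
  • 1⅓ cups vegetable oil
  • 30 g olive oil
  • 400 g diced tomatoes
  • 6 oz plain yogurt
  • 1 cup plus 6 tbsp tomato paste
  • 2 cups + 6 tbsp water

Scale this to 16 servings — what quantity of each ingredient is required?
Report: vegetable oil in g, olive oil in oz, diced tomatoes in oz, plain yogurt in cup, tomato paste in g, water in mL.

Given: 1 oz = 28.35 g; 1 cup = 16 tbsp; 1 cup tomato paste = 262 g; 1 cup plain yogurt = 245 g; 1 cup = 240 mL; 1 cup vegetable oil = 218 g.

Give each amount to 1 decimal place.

Scaling factor: 16/12 = 4/3.
vegetable oil: 4/3 cup × 4/3 × 218 g/cup ≈ 387.6 g
olive oil: 30 g × 4/3 ÷ 28.35 g/oz ≈ 1.4 oz
diced tomatoes: 400 g × 4/3 ÷ 28.35 g/oz ≈ 18.8 oz
plain yogurt: 6 oz × 4/3 × 28.35 g/oz ÷ 245 g/cup ≈ 0.9 cup
tomato paste: (1 cup + 6 tbsp = 1.375 cup) × 4/3 × 262 g/cup ≈ 480.3 g
water: (2 cup + 6 tbsp = 2.375 cup) × 4/3 × 240 mL/cup = 760.0 mL

vegetable oil: 387.6 g; olive oil: 1.4 oz; diced tomatoes: 18.8 oz; plain yogurt: 0.9 cup; tomato paste: 480.3 g; water: 760.0 mL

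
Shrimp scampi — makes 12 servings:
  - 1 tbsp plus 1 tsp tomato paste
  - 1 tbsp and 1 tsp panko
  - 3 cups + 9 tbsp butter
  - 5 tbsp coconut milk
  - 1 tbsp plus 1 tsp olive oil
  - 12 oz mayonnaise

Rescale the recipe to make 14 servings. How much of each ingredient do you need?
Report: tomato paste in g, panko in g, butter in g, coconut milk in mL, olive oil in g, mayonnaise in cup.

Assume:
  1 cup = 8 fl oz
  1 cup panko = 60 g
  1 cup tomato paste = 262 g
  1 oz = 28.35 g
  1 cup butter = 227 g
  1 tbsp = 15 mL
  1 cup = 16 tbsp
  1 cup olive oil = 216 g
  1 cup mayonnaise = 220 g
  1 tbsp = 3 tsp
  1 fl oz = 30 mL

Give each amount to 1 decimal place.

Scaling factor: 14/12 = 7/6.
tomato paste: (1 tbsp + 1 tsp = 4/3 tbsp) × 7/6 ÷ 16 tbsp/cup × 262 g/cup ≈ 25.5 g
panko: (1 tbsp + 1 tsp = 4/3 tbsp) × 7/6 ÷ 16 tbsp/cup × 60 g/cup ≈ 5.8 g
butter: (3 cup + 9 tbsp = 3.5625 cup) × 7/6 × 227 g/cup ≈ 943.5 g
coconut milk: 5 tbsp × 7/6 × 15 mL/tbsp = 87.5 mL
olive oil: (1 tbsp + 1 tsp = 4/3 tbsp) × 7/6 ÷ 16 tbsp/cup × 216 g/cup = 21.0 g
mayonnaise: 12 oz × 7/6 × 28.35 g/oz ÷ 220 g/cup ≈ 1.8 cup

tomato paste: 25.5 g; panko: 5.8 g; butter: 943.5 g; coconut milk: 87.5 mL; olive oil: 21.0 g; mayonnaise: 1.8 cup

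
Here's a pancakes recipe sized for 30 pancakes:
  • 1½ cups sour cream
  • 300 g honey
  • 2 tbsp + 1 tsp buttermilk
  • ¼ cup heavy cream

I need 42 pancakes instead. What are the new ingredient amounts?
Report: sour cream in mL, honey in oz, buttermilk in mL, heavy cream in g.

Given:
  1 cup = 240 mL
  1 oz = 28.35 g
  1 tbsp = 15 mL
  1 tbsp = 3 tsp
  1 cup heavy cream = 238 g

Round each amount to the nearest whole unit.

Scaling factor: 42/30 = 7/5 = 1.4.
sour cream: 1.5 cup × 7/5 × 240 mL/cup = 504 mL
honey: 300 g × 7/5 ÷ 28.35 g/oz ≈ 15 oz
buttermilk: (2 tbsp + 1 tsp = 7/3 tbsp) × 7/5 × 15 mL/tbsp = 49 mL
heavy cream: 0.25 cup × 7/5 × 238 g/cup ≈ 83 g

sour cream: 504 mL; honey: 15 oz; buttermilk: 49 mL; heavy cream: 83 g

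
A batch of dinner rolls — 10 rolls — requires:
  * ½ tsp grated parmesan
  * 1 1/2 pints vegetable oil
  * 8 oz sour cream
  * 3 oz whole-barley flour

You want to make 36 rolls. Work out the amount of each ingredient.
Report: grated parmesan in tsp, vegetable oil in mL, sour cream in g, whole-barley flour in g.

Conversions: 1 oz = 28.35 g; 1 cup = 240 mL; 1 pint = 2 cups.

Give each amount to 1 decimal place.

Scaling factor: 36/10 = 18/5 = 3.6.
grated parmesan: 0.5 tsp × 18/5 = 1.8 tsp
vegetable oil: 1.5 pint × 18/5 × 2 cup/pint × 240 mL/cup = 2592.0 mL
sour cream: 8 oz × 18/5 × 28.35 g/oz ≈ 816.5 g
whole-barley flour: 3 oz × 18/5 × 28.35 g/oz ≈ 306.2 g

grated parmesan: 1.8 tsp; vegetable oil: 2592.0 mL; sour cream: 816.5 g; whole-barley flour: 306.2 g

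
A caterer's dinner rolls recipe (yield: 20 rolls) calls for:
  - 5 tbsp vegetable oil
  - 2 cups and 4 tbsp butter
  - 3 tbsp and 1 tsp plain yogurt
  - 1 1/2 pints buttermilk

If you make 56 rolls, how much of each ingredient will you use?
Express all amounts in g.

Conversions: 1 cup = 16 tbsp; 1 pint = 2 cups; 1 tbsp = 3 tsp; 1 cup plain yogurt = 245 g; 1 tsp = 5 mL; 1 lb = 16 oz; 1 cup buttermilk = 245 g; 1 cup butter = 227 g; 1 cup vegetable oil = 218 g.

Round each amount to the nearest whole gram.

Scaling factor: 56/20 = 14/5 = 2.8.
vegetable oil: 5 tbsp × 14/5 ÷ 16 tbsp/cup × 218 g/cup ≈ 191 g
butter: (2 cup + 4 tbsp = 2.25 cup) × 14/5 × 227 g/cup ≈ 1430 g
plain yogurt: (3 tbsp + 1 tsp = 10/3 tbsp) × 14/5 ÷ 16 tbsp/cup × 245 g/cup ≈ 143 g
buttermilk: 1.5 pint × 14/5 × 2 cup/pint × 245 g/cup = 2058 g

vegetable oil: 191 g; butter: 1430 g; plain yogurt: 143 g; buttermilk: 2058 g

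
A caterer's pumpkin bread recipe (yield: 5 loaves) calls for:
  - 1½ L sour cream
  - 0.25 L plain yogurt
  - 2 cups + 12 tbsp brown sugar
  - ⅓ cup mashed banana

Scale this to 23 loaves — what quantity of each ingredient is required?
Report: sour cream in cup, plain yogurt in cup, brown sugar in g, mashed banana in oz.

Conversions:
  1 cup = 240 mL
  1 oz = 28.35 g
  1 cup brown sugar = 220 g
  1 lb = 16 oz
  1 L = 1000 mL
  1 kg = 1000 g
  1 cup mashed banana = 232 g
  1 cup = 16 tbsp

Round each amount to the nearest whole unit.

Scaling factor: 23/5 = 4.6.
sour cream: 1.5 L × 23/5 × 1000 mL/L ÷ 240 mL/cup ≈ 29 cup
plain yogurt: 0.25 L × 23/5 × 1000 mL/L ÷ 240 mL/cup ≈ 5 cup
brown sugar: (2 cup + 12 tbsp = 2.75 cup) × 23/5 × 220 g/cup = 2783 g
mashed banana: 1/3 cup × 23/5 × 232 g/cup ÷ 28.35 g/oz ≈ 13 oz

sour cream: 29 cup; plain yogurt: 5 cup; brown sugar: 2783 g; mashed banana: 13 oz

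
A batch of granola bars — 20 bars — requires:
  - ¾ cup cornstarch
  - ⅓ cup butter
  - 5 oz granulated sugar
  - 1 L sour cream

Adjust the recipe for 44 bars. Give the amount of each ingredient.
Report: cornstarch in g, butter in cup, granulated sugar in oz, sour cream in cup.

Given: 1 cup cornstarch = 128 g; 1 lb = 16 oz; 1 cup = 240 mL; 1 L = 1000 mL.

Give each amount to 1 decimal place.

Scaling factor: 44/20 = 11/5 = 2.2.
cornstarch: 0.75 cup × 11/5 × 128 g/cup = 211.2 g
butter: 1/3 cup × 11/5 ≈ 0.7 cup
granulated sugar: 5 oz × 11/5 = 11.0 oz
sour cream: 1 L × 11/5 × 1000 mL/L ÷ 240 mL/cup ≈ 9.2 cup

cornstarch: 211.2 g; butter: 0.7 cup; granulated sugar: 11.0 oz; sour cream: 9.2 cup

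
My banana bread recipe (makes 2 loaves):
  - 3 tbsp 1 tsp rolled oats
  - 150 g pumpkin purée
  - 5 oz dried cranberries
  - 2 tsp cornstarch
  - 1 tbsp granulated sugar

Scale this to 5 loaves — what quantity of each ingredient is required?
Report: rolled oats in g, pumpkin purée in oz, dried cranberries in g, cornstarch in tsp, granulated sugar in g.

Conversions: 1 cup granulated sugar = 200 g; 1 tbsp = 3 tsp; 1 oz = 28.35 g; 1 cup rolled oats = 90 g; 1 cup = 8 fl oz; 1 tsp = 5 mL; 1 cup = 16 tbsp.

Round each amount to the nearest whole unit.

Scaling factor: 5/2 = 2.5.
rolled oats: (3 tbsp + 1 tsp = 10/3 tbsp) × 5/2 ÷ 16 tbsp/cup × 90 g/cup ≈ 47 g
pumpkin purée: 150 g × 5/2 ÷ 28.35 g/oz ≈ 13 oz
dried cranberries: 5 oz × 5/2 × 28.35 g/oz ≈ 354 g
cornstarch: 2 tsp × 5/2 = 5 tsp
granulated sugar: 1 tbsp × 5/2 ÷ 16 tbsp/cup × 200 g/cup ≈ 31 g

rolled oats: 47 g; pumpkin purée: 13 oz; dried cranberries: 354 g; cornstarch: 5 tsp; granulated sugar: 31 g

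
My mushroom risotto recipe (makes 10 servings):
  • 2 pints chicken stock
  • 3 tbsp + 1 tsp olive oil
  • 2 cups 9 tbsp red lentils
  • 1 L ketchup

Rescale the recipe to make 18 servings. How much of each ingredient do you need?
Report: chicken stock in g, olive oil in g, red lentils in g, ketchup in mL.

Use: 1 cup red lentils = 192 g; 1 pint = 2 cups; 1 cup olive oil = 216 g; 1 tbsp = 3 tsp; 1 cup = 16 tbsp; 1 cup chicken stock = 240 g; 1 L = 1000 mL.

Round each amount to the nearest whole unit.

chicken stock: 1728 g; olive oil: 81 g; red lentils: 886 g; ketchup: 1800 mL

Scaling factor: 18/10 = 9/5 = 1.8.
chicken stock: 2 pint × 9/5 × 2 cup/pint × 240 g/cup = 1728 g
olive oil: (3 tbsp + 1 tsp = 10/3 tbsp) × 9/5 ÷ 16 tbsp/cup × 216 g/cup = 81 g
red lentils: (2 cup + 9 tbsp = 2.5625 cup) × 9/5 × 192 g/cup ≈ 886 g
ketchup: 1 L × 9/5 × 1000 mL/L = 1800 mL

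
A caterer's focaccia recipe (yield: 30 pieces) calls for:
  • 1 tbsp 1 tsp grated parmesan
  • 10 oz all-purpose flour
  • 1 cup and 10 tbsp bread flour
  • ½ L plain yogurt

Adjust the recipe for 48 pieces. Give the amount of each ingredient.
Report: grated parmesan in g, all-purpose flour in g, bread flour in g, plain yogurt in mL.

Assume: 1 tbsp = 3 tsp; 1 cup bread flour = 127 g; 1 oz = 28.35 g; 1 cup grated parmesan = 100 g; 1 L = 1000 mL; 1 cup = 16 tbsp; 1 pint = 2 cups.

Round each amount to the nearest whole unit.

grated parmesan: 13 g; all-purpose flour: 454 g; bread flour: 330 g; plain yogurt: 800 mL

Scaling factor: 48/30 = 8/5 = 1.6.
grated parmesan: (1 tbsp + 1 tsp = 4/3 tbsp) × 8/5 ÷ 16 tbsp/cup × 100 g/cup ≈ 13 g
all-purpose flour: 10 oz × 8/5 × 28.35 g/oz ≈ 454 g
bread flour: (1 cup + 10 tbsp = 1.625 cup) × 8/5 × 127 g/cup ≈ 330 g
plain yogurt: 0.5 L × 8/5 × 1000 mL/L = 800 mL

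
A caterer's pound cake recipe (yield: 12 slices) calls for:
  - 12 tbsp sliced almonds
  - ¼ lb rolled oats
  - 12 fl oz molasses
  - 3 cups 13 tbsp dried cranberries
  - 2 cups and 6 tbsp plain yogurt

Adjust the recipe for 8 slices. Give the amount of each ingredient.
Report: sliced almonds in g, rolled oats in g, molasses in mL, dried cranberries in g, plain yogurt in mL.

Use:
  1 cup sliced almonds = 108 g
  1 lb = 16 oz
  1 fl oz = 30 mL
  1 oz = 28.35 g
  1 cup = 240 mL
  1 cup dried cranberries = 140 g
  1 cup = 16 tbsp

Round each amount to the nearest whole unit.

Scaling factor: 8/12 = 2/3.
sliced almonds: 12 tbsp × 2/3 ÷ 16 tbsp/cup × 108 g/cup = 54 g
rolled oats: 0.25 lb × 2/3 × 16 oz/lb × 28.35 g/oz ≈ 76 g
molasses: 12 fl oz × 2/3 × 30 mL/fl oz = 240 mL
dried cranberries: (3 cup + 13 tbsp = 3.8125 cup) × 2/3 × 140 g/cup ≈ 356 g
plain yogurt: (2 cup + 6 tbsp = 2.375 cup) × 2/3 × 240 mL/cup = 380 mL

sliced almonds: 54 g; rolled oats: 76 g; molasses: 240 mL; dried cranberries: 356 g; plain yogurt: 380 mL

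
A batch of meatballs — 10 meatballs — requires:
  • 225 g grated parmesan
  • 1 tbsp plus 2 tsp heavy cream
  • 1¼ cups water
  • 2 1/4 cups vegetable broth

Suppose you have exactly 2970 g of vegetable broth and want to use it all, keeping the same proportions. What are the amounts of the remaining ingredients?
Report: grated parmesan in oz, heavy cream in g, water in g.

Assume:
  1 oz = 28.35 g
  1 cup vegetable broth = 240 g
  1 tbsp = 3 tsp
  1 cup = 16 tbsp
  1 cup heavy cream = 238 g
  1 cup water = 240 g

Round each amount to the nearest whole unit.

The original recipe has 540 g of vegetable broth, so the scaling factor is 2970 ÷ 540 = 11/2 = 5.5.
grated parmesan: 225 g × 11/2 ÷ 28.35 g/oz ≈ 44 oz
heavy cream: (1 tbsp + 2 tsp = 5/3 tbsp) × 11/2 ÷ 16 tbsp/cup × 238 g/cup ≈ 136 g
water: 1.25 cup × 11/2 × 240 g/cup = 1650 g

grated parmesan: 44 oz; heavy cream: 136 g; water: 1650 g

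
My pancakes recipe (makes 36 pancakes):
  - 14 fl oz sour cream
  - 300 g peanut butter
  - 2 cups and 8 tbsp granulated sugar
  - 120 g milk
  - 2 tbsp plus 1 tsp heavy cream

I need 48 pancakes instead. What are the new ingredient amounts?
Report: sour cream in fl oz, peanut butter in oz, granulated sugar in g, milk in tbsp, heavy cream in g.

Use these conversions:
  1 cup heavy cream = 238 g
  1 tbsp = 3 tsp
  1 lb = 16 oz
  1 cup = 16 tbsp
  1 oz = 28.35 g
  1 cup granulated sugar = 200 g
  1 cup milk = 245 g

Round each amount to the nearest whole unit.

Scaling factor: 48/36 = 4/3.
sour cream: 14 fl oz × 4/3 ≈ 19 fl oz
peanut butter: 300 g × 4/3 ÷ 28.35 g/oz ≈ 14 oz
granulated sugar: (2 cup + 8 tbsp = 2.5 cup) × 4/3 × 200 g/cup ≈ 667 g
milk: 120 g × 4/3 ÷ 245 g/cup × 16 tbsp/cup ≈ 10 tbsp
heavy cream: (2 tbsp + 1 tsp = 7/3 tbsp) × 4/3 ÷ 16 tbsp/cup × 238 g/cup ≈ 46 g

sour cream: 19 fl oz; peanut butter: 14 oz; granulated sugar: 667 g; milk: 10 tbsp; heavy cream: 46 g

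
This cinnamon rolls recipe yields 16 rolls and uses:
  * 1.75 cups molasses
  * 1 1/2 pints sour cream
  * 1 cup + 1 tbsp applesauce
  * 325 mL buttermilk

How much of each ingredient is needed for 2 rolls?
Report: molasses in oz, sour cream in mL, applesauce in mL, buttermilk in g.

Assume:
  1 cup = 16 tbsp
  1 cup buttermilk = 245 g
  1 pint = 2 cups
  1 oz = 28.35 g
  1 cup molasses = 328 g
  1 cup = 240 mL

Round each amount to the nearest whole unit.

molasses: 3 oz; sour cream: 90 mL; applesauce: 32 mL; buttermilk: 41 g

Scaling factor: 2/16 = 1/8 = 0.125.
molasses: 1.75 cup × 1/8 × 328 g/cup ÷ 28.35 g/oz ≈ 3 oz
sour cream: 1.5 pint × 1/8 × 2 cup/pint × 240 mL/cup = 90 mL
applesauce: (1 cup + 1 tbsp = 1.0625 cup) × 1/8 × 240 mL/cup ≈ 32 mL
buttermilk: 325 mL × 1/8 ÷ 240 mL/cup × 245 g/cup ≈ 41 g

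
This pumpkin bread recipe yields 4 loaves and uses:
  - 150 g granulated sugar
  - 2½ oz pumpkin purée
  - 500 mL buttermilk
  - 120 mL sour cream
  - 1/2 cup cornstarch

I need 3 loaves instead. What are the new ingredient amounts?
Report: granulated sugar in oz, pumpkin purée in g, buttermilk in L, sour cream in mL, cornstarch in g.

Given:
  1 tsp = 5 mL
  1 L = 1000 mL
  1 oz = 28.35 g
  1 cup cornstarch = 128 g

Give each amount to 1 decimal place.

Scaling factor: 3/4 = 0.75.
granulated sugar: 150 g × 3/4 ÷ 28.35 g/oz ≈ 4.0 oz
pumpkin purée: 2.5 oz × 3/4 × 28.35 g/oz ≈ 53.2 g
buttermilk: 500 mL × 3/4 ÷ 1000 mL/L ≈ 0.4 L
sour cream: 120 mL × 3/4 = 90.0 mL
cornstarch: 0.5 cup × 3/4 × 128 g/cup = 48.0 g

granulated sugar: 4.0 oz; pumpkin purée: 53.2 g; buttermilk: 0.4 L; sour cream: 90.0 mL; cornstarch: 48.0 g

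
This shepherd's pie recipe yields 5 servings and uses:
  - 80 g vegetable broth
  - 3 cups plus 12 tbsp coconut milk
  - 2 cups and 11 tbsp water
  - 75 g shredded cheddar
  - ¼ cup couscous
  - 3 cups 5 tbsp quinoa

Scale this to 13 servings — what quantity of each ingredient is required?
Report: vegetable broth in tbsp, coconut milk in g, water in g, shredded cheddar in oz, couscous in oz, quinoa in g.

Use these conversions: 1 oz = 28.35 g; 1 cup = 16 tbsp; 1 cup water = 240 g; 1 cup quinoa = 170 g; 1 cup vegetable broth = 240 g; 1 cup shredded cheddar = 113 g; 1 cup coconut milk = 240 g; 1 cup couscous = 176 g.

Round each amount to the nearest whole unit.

vegetable broth: 14 tbsp; coconut milk: 2340 g; water: 1677 g; shredded cheddar: 7 oz; couscous: 4 oz; quinoa: 1464 g

Scaling factor: 13/5 = 2.6.
vegetable broth: 80 g × 13/5 ÷ 240 g/cup × 16 tbsp/cup ≈ 14 tbsp
coconut milk: (3 cup + 12 tbsp = 3.75 cup) × 13/5 × 240 g/cup = 2340 g
water: (2 cup + 11 tbsp = 2.6875 cup) × 13/5 × 240 g/cup = 1677 g
shredded cheddar: 75 g × 13/5 ÷ 28.35 g/oz ≈ 7 oz
couscous: 0.25 cup × 13/5 × 176 g/cup ÷ 28.35 g/oz ≈ 4 oz
quinoa: (3 cup + 5 tbsp = 3.3125 cup) × 13/5 × 170 g/cup ≈ 1464 g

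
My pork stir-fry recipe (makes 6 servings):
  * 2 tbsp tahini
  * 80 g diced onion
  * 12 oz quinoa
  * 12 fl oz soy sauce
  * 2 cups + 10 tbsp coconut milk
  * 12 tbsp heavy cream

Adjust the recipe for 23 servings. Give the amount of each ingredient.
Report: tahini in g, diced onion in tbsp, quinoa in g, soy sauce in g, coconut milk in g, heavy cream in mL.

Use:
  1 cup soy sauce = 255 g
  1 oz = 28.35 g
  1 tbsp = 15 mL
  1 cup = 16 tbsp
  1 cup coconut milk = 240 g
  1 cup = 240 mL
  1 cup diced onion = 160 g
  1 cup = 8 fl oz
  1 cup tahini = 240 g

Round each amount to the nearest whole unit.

tahini: 115 g; diced onion: 31 tbsp; quinoa: 1304 g; soy sauce: 1466 g; coconut milk: 2415 g; heavy cream: 690 mL

Scaling factor: 23/6.
tahini: 2 tbsp × 23/6 ÷ 16 tbsp/cup × 240 g/cup = 115 g
diced onion: 80 g × 23/6 ÷ 160 g/cup × 16 tbsp/cup ≈ 31 tbsp
quinoa: 12 oz × 23/6 × 28.35 g/oz ≈ 1304 g
soy sauce: 12 fl oz × 23/6 ÷ 8 fl oz/cup × 255 g/cup ≈ 1466 g
coconut milk: (2 cup + 10 tbsp = 2.625 cup) × 23/6 × 240 g/cup = 2415 g
heavy cream: 12 tbsp × 23/6 × 15 mL/tbsp = 690 mL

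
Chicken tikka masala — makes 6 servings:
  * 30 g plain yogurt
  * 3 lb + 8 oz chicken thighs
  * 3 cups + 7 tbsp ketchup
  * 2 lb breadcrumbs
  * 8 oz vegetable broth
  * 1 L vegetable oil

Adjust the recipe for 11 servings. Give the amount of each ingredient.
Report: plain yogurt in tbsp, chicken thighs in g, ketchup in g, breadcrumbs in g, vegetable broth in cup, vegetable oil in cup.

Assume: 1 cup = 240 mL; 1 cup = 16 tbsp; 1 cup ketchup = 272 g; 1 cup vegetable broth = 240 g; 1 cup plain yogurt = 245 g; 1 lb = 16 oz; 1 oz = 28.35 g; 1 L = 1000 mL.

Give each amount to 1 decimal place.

plain yogurt: 3.6 tbsp; chicken thighs: 2910.6 g; ketchup: 1714.2 g; breadcrumbs: 1663.2 g; vegetable broth: 1.7 cup; vegetable oil: 7.6 cup

Scaling factor: 11/6.
plain yogurt: 30 g × 11/6 ÷ 245 g/cup × 16 tbsp/cup ≈ 3.6 tbsp
chicken thighs: (3 lb + 8 oz = 3.5 lb) × 11/6 × 16 oz/lb × 28.35 g/oz = 2910.6 g
ketchup: (3 cup + 7 tbsp = 3.4375 cup) × 11/6 × 272 g/cup ≈ 1714.2 g
breadcrumbs: 2 lb × 11/6 × 16 oz/lb × 28.35 g/oz = 1663.2 g
vegetable broth: 8 oz × 11/6 × 28.35 g/oz ÷ 240 g/cup ≈ 1.7 cup
vegetable oil: 1 L × 11/6 × 1000 mL/L ÷ 240 mL/cup ≈ 7.6 cup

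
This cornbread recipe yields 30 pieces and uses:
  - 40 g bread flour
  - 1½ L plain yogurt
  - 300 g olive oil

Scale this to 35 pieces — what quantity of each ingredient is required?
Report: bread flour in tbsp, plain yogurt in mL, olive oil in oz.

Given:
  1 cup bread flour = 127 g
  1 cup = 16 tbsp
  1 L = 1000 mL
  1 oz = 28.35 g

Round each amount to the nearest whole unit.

Scaling factor: 35/30 = 7/6.
bread flour: 40 g × 7/6 ÷ 127 g/cup × 16 tbsp/cup ≈ 6 tbsp
plain yogurt: 1.5 L × 7/6 × 1000 mL/L = 1750 mL
olive oil: 300 g × 7/6 ÷ 28.35 g/oz ≈ 12 oz

bread flour: 6 tbsp; plain yogurt: 1750 mL; olive oil: 12 oz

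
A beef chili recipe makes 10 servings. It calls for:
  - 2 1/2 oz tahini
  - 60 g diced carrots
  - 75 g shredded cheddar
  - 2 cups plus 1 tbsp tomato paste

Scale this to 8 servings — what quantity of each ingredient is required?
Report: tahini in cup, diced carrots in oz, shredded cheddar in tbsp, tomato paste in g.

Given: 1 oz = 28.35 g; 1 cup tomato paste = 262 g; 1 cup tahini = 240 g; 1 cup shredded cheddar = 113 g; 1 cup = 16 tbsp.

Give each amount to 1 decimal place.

Scaling factor: 8/10 = 4/5 = 0.8.
tahini: 2.5 oz × 4/5 × 28.35 g/oz ÷ 240 g/cup ≈ 0.2 cup
diced carrots: 60 g × 4/5 ÷ 28.35 g/oz ≈ 1.7 oz
shredded cheddar: 75 g × 4/5 ÷ 113 g/cup × 16 tbsp/cup ≈ 8.5 tbsp
tomato paste: (2 cup + 1 tbsp = 2.0625 cup) × 4/5 × 262 g/cup = 432.3 g

tahini: 0.2 cup; diced carrots: 1.7 oz; shredded cheddar: 8.5 tbsp; tomato paste: 432.3 g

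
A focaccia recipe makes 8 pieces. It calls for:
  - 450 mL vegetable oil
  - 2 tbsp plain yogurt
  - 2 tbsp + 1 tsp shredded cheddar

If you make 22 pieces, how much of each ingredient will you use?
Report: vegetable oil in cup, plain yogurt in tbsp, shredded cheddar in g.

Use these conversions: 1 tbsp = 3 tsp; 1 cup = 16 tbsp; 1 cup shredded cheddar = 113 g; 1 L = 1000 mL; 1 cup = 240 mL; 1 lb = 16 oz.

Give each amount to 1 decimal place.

vegetable oil: 5.2 cup; plain yogurt: 5.5 tbsp; shredded cheddar: 45.3 g

Scaling factor: 22/8 = 11/4 = 2.75.
vegetable oil: 450 mL × 11/4 ÷ 240 mL/cup ≈ 5.2 cup
plain yogurt: 2 tbsp × 11/4 = 5.5 tbsp
shredded cheddar: (2 tbsp + 1 tsp = 7/3 tbsp) × 11/4 ÷ 16 tbsp/cup × 113 g/cup ≈ 45.3 g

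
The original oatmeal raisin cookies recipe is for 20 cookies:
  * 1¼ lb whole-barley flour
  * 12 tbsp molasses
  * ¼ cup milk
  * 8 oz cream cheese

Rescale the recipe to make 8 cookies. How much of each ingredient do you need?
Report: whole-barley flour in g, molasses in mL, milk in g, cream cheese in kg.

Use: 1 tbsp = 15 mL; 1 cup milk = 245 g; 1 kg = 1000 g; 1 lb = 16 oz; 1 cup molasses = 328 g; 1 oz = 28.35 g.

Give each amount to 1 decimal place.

Scaling factor: 8/20 = 2/5 = 0.4.
whole-barley flour: 1.25 lb × 2/5 × 16 oz/lb × 28.35 g/oz = 226.8 g
molasses: 12 tbsp × 2/5 × 15 mL/tbsp = 72.0 mL
milk: 0.25 cup × 2/5 × 245 g/cup = 24.5 g
cream cheese: 8 oz × 2/5 × 28.35 g/oz ÷ 1000 g/kg ≈ 0.1 kg

whole-barley flour: 226.8 g; molasses: 72.0 mL; milk: 24.5 g; cream cheese: 0.1 kg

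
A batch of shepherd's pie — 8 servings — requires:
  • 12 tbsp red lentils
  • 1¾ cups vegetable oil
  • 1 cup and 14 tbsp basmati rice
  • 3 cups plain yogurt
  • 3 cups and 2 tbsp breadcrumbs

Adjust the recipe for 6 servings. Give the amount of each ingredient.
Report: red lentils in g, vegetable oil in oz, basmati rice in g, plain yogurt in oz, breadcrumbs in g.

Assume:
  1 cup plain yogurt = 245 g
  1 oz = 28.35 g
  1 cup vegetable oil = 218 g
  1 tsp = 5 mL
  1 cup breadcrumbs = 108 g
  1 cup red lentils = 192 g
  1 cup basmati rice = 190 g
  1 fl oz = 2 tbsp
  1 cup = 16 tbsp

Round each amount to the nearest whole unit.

red lentils: 108 g; vegetable oil: 10 oz; basmati rice: 267 g; plain yogurt: 19 oz; breadcrumbs: 253 g

Scaling factor: 6/8 = 3/4 = 0.75.
red lentils: 12 tbsp × 3/4 ÷ 16 tbsp/cup × 192 g/cup = 108 g
vegetable oil: 1.75 cup × 3/4 × 218 g/cup ÷ 28.35 g/oz ≈ 10 oz
basmati rice: (1 cup + 14 tbsp = 1.875 cup) × 3/4 × 190 g/cup ≈ 267 g
plain yogurt: 3 cup × 3/4 × 245 g/cup ÷ 28.35 g/oz ≈ 19 oz
breadcrumbs: (3 cup + 2 tbsp = 3.125 cup) × 3/4 × 108 g/cup ≈ 253 g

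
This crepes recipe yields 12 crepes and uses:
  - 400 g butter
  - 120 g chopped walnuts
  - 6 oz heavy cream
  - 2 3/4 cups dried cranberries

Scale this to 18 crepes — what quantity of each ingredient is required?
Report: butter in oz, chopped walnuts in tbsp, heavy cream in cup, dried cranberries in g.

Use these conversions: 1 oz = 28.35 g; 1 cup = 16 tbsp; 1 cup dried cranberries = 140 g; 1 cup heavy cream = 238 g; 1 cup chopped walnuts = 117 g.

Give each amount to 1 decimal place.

Scaling factor: 18/12 = 3/2 = 1.5.
butter: 400 g × 3/2 ÷ 28.35 g/oz ≈ 21.2 oz
chopped walnuts: 120 g × 3/2 ÷ 117 g/cup × 16 tbsp/cup ≈ 24.6 tbsp
heavy cream: 6 oz × 3/2 × 28.35 g/oz ÷ 238 g/cup ≈ 1.1 cup
dried cranberries: 2.75 cup × 3/2 × 140 g/cup = 577.5 g

butter: 21.2 oz; chopped walnuts: 24.6 tbsp; heavy cream: 1.1 cup; dried cranberries: 577.5 g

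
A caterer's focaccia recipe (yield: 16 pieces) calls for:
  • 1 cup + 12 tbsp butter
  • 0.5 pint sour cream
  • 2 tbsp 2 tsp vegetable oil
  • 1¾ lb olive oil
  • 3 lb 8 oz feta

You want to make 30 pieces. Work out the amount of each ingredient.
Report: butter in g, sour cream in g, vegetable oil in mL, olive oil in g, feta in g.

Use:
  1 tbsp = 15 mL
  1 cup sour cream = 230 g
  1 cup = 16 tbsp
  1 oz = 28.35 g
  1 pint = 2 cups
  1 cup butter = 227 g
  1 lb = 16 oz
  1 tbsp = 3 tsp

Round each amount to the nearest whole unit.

Scaling factor: 30/16 = 15/8 = 1.875.
butter: (1 cup + 12 tbsp = 1.75 cup) × 15/8 × 227 g/cup ≈ 745 g
sour cream: 0.5 pint × 15/8 × 2 cup/pint × 230 g/cup ≈ 431 g
vegetable oil: (2 tbsp + 2 tsp = 8/3 tbsp) × 15/8 × 15 mL/tbsp = 75 mL
olive oil: 1.75 lb × 15/8 × 16 oz/lb × 28.35 g/oz ≈ 1488 g
feta: (3 lb + 8 oz = 3.5 lb) × 15/8 × 16 oz/lb × 28.35 g/oz ≈ 2977 g

butter: 745 g; sour cream: 431 g; vegetable oil: 75 mL; olive oil: 1488 g; feta: 2977 g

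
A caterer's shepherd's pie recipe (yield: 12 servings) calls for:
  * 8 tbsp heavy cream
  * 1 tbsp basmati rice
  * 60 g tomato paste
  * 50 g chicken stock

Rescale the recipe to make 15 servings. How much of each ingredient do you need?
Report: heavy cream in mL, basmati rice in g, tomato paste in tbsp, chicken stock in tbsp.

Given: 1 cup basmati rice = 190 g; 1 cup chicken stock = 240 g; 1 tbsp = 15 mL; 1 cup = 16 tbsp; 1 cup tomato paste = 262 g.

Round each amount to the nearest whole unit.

Scaling factor: 15/12 = 5/4 = 1.25.
heavy cream: 8 tbsp × 5/4 × 15 mL/tbsp = 150 mL
basmati rice: 1 tbsp × 5/4 ÷ 16 tbsp/cup × 190 g/cup ≈ 15 g
tomato paste: 60 g × 5/4 ÷ 262 g/cup × 16 tbsp/cup ≈ 5 tbsp
chicken stock: 50 g × 5/4 ÷ 240 g/cup × 16 tbsp/cup ≈ 4 tbsp

heavy cream: 150 mL; basmati rice: 15 g; tomato paste: 5 tbsp; chicken stock: 4 tbsp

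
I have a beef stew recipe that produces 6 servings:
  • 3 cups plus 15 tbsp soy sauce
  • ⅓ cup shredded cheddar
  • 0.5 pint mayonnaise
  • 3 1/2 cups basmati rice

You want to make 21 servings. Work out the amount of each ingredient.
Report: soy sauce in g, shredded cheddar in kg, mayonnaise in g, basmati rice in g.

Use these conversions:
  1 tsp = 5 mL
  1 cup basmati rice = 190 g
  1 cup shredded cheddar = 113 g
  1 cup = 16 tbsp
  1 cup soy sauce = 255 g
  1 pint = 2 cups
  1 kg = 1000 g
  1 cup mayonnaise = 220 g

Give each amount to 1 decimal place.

soy sauce: 3514.2 g; shredded cheddar: 0.1 kg; mayonnaise: 770.0 g; basmati rice: 2327.5 g

Scaling factor: 21/6 = 7/2 = 3.5.
soy sauce: (3 cup + 15 tbsp = 3.9375 cup) × 7/2 × 255 g/cup ≈ 3514.2 g
shredded cheddar: 1/3 cup × 7/2 × 113 g/cup ÷ 1000 g/kg ≈ 0.1 kg
mayonnaise: 0.5 pint × 7/2 × 2 cup/pint × 220 g/cup = 770.0 g
basmati rice: 3.5 cup × 7/2 × 190 g/cup = 2327.5 g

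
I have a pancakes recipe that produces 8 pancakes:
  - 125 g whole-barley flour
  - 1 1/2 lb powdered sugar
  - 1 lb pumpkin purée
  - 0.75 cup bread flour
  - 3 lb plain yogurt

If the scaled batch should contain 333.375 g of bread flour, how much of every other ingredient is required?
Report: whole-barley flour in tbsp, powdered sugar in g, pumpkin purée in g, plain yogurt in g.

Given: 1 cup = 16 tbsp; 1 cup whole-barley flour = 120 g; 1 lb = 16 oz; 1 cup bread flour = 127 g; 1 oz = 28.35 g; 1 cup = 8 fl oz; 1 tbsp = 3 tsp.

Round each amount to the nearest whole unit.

whole-barley flour: 58 tbsp; powdered sugar: 2381 g; pumpkin purée: 1588 g; plain yogurt: 4763 g

The original recipe has 95.25 g of bread flour, so the scaling factor is 333.375 ÷ 95.25 = 7/2 = 3.5.
whole-barley flour: 125 g × 7/2 ÷ 120 g/cup × 16 tbsp/cup ≈ 58 tbsp
powdered sugar: 1.5 lb × 7/2 × 16 oz/lb × 28.35 g/oz ≈ 2381 g
pumpkin purée: 1 lb × 7/2 × 16 oz/lb × 28.35 g/oz ≈ 1588 g
plain yogurt: 3 lb × 7/2 × 16 oz/lb × 28.35 g/oz ≈ 4763 g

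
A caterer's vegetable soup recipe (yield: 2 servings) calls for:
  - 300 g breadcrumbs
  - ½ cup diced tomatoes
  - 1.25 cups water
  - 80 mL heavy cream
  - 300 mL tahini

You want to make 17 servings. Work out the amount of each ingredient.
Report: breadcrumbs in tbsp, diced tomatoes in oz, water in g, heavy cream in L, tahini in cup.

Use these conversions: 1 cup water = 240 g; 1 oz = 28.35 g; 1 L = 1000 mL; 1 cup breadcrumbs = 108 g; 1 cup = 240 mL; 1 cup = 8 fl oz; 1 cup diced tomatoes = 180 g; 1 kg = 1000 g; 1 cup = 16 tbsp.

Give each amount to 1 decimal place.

Scaling factor: 17/2 = 8.5.
breadcrumbs: 300 g × 17/2 ÷ 108 g/cup × 16 tbsp/cup ≈ 377.8 tbsp
diced tomatoes: 0.5 cup × 17/2 × 180 g/cup ÷ 28.35 g/oz ≈ 27.0 oz
water: 1.25 cup × 17/2 × 240 g/cup = 2550.0 g
heavy cream: 80 mL × 17/2 ÷ 1000 mL/L ≈ 0.7 L
tahini: 300 mL × 17/2 ÷ 240 mL/cup ≈ 10.6 cup

breadcrumbs: 377.8 tbsp; diced tomatoes: 27.0 oz; water: 2550.0 g; heavy cream: 0.7 L; tahini: 10.6 cup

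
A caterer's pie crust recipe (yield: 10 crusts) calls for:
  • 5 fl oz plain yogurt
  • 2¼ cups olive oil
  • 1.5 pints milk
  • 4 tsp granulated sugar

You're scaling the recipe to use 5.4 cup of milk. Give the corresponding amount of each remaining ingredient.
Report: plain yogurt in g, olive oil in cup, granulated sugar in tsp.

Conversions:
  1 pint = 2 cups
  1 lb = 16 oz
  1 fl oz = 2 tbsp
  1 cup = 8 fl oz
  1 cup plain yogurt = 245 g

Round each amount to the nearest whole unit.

The original recipe has 3 cup of milk, so the scaling factor is 5.4 ÷ 3 = 9/5 = 1.8.
plain yogurt: 5 fl oz × 9/5 ÷ 8 fl oz/cup × 245 g/cup ≈ 276 g
olive oil: 2.25 cup × 9/5 ≈ 4 cup
granulated sugar: 4 tsp × 9/5 ≈ 7 tsp

plain yogurt: 276 g; olive oil: 4 cup; granulated sugar: 7 tsp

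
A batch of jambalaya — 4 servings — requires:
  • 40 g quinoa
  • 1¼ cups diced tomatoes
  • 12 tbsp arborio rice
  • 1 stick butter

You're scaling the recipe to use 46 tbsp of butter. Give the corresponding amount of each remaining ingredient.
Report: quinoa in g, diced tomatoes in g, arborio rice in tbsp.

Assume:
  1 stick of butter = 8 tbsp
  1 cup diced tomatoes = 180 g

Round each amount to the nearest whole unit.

The original recipe has 8 tbsp of butter, so the scaling factor is 46 ÷ 8 = 23/4 = 5.75.
quinoa: 40 g × 23/4 = 230 g
diced tomatoes: 1.25 cup × 23/4 × 180 g/cup ≈ 1294 g
arborio rice: 12 tbsp × 23/4 = 69 tbsp

quinoa: 230 g; diced tomatoes: 1294 g; arborio rice: 69 tbsp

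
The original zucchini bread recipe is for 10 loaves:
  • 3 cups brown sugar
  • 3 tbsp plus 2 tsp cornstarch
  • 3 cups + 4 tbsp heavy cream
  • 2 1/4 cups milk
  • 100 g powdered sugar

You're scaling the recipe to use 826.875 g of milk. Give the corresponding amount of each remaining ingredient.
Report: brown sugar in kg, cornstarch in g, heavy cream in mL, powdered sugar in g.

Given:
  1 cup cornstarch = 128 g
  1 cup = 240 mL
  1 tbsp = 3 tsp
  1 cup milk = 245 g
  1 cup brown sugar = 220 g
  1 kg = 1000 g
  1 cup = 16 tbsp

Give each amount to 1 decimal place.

brown sugar: 1.0 kg; cornstarch: 44.0 g; heavy cream: 1170.0 mL; powdered sugar: 150.0 g

The original recipe has 551.25 g of milk, so the scaling factor is 826.875 ÷ 551.25 = 3/2 = 1.5.
brown sugar: 3 cup × 3/2 × 220 g/cup ÷ 1000 g/kg ≈ 1.0 kg
cornstarch: (3 tbsp + 2 tsp = 11/3 tbsp) × 3/2 ÷ 16 tbsp/cup × 128 g/cup = 44.0 g
heavy cream: (3 cup + 4 tbsp = 3.25 cup) × 3/2 × 240 mL/cup = 1170.0 mL
powdered sugar: 100 g × 3/2 = 150.0 g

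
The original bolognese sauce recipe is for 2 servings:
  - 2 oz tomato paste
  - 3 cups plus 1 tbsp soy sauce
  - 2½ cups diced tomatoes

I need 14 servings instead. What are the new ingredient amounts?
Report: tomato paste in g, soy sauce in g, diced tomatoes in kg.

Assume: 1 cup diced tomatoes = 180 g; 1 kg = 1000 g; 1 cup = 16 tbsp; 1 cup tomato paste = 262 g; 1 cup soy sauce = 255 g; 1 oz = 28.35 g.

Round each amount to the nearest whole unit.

tomato paste: 397 g; soy sauce: 5467 g; diced tomatoes: 3 kg

Scaling factor: 14/2 = 7.
tomato paste: 2 oz × 7 × 28.35 g/oz ≈ 397 g
soy sauce: (3 cup + 1 tbsp = 3.0625 cup) × 7 × 255 g/cup ≈ 5467 g
diced tomatoes: 2.5 cup × 7 × 180 g/cup ÷ 1000 g/kg ≈ 3 kg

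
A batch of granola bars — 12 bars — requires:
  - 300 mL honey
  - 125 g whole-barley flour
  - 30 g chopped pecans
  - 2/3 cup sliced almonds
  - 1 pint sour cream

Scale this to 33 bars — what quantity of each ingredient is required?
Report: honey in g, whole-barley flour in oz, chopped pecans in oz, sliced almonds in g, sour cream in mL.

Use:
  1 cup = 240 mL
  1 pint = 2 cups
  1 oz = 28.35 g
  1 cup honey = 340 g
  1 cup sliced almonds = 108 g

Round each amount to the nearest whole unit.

honey: 1169 g; whole-barley flour: 12 oz; chopped pecans: 3 oz; sliced almonds: 198 g; sour cream: 1320 mL

Scaling factor: 33/12 = 11/4 = 2.75.
honey: 300 mL × 11/4 ÷ 240 mL/cup × 340 g/cup ≈ 1169 g
whole-barley flour: 125 g × 11/4 ÷ 28.35 g/oz ≈ 12 oz
chopped pecans: 30 g × 11/4 ÷ 28.35 g/oz ≈ 3 oz
sliced almonds: 2/3 cup × 11/4 × 108 g/cup = 198 g
sour cream: 1 pint × 11/4 × 2 cup/pint × 240 mL/cup = 1320 mL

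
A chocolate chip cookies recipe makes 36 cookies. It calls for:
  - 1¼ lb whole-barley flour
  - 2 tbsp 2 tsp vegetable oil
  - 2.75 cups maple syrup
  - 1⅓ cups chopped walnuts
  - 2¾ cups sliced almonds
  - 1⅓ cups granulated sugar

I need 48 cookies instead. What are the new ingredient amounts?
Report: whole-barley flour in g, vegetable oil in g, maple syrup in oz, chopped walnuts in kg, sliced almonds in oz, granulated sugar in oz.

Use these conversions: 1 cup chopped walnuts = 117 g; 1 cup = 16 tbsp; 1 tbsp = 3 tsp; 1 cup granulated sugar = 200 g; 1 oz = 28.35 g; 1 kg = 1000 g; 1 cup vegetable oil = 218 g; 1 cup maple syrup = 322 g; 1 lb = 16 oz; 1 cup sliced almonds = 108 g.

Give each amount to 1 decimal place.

Scaling factor: 48/36 = 4/3.
whole-barley flour: 1.25 lb × 4/3 × 16 oz/lb × 28.35 g/oz = 756.0 g
vegetable oil: (2 tbsp + 2 tsp = 8/3 tbsp) × 4/3 ÷ 16 tbsp/cup × 218 g/cup ≈ 48.4 g
maple syrup: 2.75 cup × 4/3 × 322 g/cup ÷ 28.35 g/oz ≈ 41.6 oz
chopped walnuts: 4/3 cup × 4/3 × 117 g/cup ÷ 1000 g/kg ≈ 0.2 kg
sliced almonds: 2.75 cup × 4/3 × 108 g/cup ÷ 28.35 g/oz ≈ 14.0 oz
granulated sugar: 4/3 cup × 4/3 × 200 g/cup ÷ 28.35 g/oz ≈ 12.5 oz

whole-barley flour: 756.0 g; vegetable oil: 48.4 g; maple syrup: 41.6 oz; chopped walnuts: 0.2 kg; sliced almonds: 14.0 oz; granulated sugar: 12.5 oz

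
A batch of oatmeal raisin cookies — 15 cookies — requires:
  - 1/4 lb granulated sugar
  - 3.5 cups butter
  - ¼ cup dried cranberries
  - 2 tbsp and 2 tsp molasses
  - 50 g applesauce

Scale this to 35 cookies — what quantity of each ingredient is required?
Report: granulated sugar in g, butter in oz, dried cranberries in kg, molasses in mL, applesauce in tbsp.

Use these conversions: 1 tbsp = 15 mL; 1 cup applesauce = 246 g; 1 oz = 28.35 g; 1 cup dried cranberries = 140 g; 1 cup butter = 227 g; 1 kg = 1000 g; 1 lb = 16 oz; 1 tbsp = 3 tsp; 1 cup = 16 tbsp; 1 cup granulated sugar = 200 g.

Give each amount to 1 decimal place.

granulated sugar: 264.6 g; butter: 65.4 oz; dried cranberries: 0.1 kg; molasses: 93.3 mL; applesauce: 7.6 tbsp

Scaling factor: 35/15 = 7/3.
granulated sugar: 0.25 lb × 7/3 × 16 oz/lb × 28.35 g/oz = 264.6 g
butter: 3.5 cup × 7/3 × 227 g/cup ÷ 28.35 g/oz ≈ 65.4 oz
dried cranberries: 0.25 cup × 7/3 × 140 g/cup ÷ 1000 g/kg ≈ 0.1 kg
molasses: (2 tbsp + 2 tsp = 8/3 tbsp) × 7/3 × 15 mL/tbsp ≈ 93.3 mL
applesauce: 50 g × 7/3 ÷ 246 g/cup × 16 tbsp/cup ≈ 7.6 tbsp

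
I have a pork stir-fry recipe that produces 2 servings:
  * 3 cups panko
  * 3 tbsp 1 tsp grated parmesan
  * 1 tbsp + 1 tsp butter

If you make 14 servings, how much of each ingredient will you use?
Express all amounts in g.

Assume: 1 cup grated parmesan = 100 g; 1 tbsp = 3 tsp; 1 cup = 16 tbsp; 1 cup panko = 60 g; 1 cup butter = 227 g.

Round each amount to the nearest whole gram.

panko: 1260 g; grated parmesan: 146 g; butter: 132 g

Scaling factor: 14/2 = 7.
panko: 3 cup × 7 × 60 g/cup = 1260 g
grated parmesan: (3 tbsp + 1 tsp = 10/3 tbsp) × 7 ÷ 16 tbsp/cup × 100 g/cup ≈ 146 g
butter: (1 tbsp + 1 tsp = 4/3 tbsp) × 7 ÷ 16 tbsp/cup × 227 g/cup ≈ 132 g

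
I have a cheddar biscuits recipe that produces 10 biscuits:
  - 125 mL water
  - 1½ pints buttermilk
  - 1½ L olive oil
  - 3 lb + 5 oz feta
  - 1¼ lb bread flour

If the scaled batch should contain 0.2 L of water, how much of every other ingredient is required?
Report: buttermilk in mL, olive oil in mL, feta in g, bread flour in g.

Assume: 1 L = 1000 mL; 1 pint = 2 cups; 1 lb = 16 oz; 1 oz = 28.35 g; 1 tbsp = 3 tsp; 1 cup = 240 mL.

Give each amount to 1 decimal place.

buttermilk: 1152.0 mL; olive oil: 2400.0 mL; feta: 2404.1 g; bread flour: 907.2 g

The original recipe has 0.125 L of water, so the scaling factor is 0.2 ÷ 0.125 = 8/5 = 1.6.
buttermilk: 1.5 pint × 8/5 × 2 cup/pint × 240 mL/cup = 1152.0 mL
olive oil: 1.5 L × 8/5 × 1000 mL/L = 2400.0 mL
feta: (3 lb + 5 oz = 3.3125 lb) × 8/5 × 16 oz/lb × 28.35 g/oz ≈ 2404.1 g
bread flour: 1.25 lb × 8/5 × 16 oz/lb × 28.35 g/oz = 907.2 g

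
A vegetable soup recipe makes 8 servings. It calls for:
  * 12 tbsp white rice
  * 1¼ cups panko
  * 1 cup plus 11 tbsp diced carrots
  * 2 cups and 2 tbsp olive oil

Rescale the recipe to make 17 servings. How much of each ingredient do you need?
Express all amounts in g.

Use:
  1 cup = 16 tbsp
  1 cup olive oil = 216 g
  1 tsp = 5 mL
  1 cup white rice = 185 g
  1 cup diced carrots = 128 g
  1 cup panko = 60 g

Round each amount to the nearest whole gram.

white rice: 295 g; panko: 159 g; diced carrots: 459 g; olive oil: 975 g

Scaling factor: 17/8 = 2.125.
white rice: 12 tbsp × 17/8 ÷ 16 tbsp/cup × 185 g/cup ≈ 295 g
panko: 1.25 cup × 17/8 × 60 g/cup ≈ 159 g
diced carrots: (1 cup + 11 tbsp = 1.6875 cup) × 17/8 × 128 g/cup = 459 g
olive oil: (2 cup + 2 tbsp = 2.125 cup) × 17/8 × 216 g/cup ≈ 975 g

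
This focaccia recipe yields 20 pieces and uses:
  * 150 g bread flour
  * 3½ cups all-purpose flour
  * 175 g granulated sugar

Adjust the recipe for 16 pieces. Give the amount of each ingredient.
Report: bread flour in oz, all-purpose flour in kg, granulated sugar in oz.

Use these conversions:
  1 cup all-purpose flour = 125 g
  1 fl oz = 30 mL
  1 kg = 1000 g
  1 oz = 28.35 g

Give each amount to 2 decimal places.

bread flour: 4.23 oz; all-purpose flour: 0.35 kg; granulated sugar: 4.94 oz

Scaling factor: 16/20 = 4/5 = 0.8.
bread flour: 150 g × 4/5 ÷ 28.35 g/oz ≈ 4.23 oz
all-purpose flour: 3.5 cup × 4/5 × 125 g/cup ÷ 1000 g/kg = 0.35 kg
granulated sugar: 175 g × 4/5 ÷ 28.35 g/oz ≈ 4.94 oz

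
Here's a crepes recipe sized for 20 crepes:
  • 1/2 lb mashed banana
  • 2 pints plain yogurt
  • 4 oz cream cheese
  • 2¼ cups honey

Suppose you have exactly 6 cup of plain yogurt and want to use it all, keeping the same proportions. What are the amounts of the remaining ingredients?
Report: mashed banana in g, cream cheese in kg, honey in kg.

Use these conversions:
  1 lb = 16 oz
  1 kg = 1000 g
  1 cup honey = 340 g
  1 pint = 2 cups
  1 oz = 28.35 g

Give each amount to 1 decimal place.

mashed banana: 340.2 g; cream cheese: 0.2 kg; honey: 1.1 kg

The original recipe has 4 cup of plain yogurt, so the scaling factor is 6 ÷ 4 = 3/2 = 1.5.
mashed banana: 0.5 lb × 3/2 × 16 oz/lb × 28.35 g/oz = 340.2 g
cream cheese: 4 oz × 3/2 × 28.35 g/oz ÷ 1000 g/kg ≈ 0.2 kg
honey: 2.25 cup × 3/2 × 340 g/cup ÷ 1000 g/kg ≈ 1.1 kg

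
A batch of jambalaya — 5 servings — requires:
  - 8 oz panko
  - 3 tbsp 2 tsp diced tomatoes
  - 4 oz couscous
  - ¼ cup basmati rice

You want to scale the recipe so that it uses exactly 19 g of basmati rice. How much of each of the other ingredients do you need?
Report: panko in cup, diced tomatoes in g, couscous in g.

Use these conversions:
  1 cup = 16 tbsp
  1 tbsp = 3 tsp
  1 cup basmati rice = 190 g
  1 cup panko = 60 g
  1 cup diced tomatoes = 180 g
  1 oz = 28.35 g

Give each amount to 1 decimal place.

The original recipe has 47.5 g of basmati rice, so the scaling factor is 19 ÷ 47.5 = 2/5 = 0.4.
panko: 8 oz × 2/5 × 28.35 g/oz ÷ 60 g/cup ≈ 1.5 cup
diced tomatoes: (3 tbsp + 2 tsp = 11/3 tbsp) × 2/5 ÷ 16 tbsp/cup × 180 g/cup = 16.5 g
couscous: 4 oz × 2/5 × 28.35 g/oz ≈ 45.4 g

panko: 1.5 cup; diced tomatoes: 16.5 g; couscous: 45.4 g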